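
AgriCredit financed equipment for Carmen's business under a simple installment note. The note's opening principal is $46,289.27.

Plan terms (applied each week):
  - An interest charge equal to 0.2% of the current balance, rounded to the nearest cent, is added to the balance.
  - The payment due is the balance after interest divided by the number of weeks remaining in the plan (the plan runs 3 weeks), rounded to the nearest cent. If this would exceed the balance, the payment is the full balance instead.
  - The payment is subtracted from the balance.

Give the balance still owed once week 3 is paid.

Week 1: opening $46,289.27; interest $92.58 → $46,381.85; payment $15,460.62; balance $30,921.23
Week 2: opening $30,921.23; interest $61.84 → $30,983.07; payment $15,491.54; balance $15,491.53
Week 3: opening $15,491.53; interest $30.98 → $15,522.51; payment $15,522.51; balance $0.00

$0.00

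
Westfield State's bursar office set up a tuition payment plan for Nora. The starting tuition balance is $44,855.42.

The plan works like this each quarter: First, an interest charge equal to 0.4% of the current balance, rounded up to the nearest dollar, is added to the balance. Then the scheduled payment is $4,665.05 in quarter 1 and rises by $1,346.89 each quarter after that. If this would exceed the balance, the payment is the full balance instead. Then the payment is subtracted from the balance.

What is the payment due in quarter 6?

$8,762.27

Quarter 1: opening $44,855.42; interest $180.00 → $45,035.42; payment $4,665.05; balance $40,370.37
Quarter 2: opening $40,370.37; interest $162.00 → $40,532.37; payment $6,011.94; balance $34,520.43
Quarter 3: opening $34,520.43; interest $139.00 → $34,659.43; payment $7,358.83; balance $27,300.60
Quarter 4: opening $27,300.60; interest $110.00 → $27,410.60; payment $8,705.72; balance $18,704.88
Quarter 5: opening $18,704.88; interest $75.00 → $18,779.88; payment $10,052.61; balance $8,727.27
Quarter 6: opening $8,727.27; interest $35.00 → $8,762.27; payment $8,762.27; balance $0.00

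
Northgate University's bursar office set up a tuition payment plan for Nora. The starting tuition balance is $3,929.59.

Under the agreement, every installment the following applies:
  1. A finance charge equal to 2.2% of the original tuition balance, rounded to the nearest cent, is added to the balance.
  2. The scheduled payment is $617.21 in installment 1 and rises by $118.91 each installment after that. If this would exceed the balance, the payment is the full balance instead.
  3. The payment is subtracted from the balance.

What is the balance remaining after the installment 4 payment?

# | Opening | Interest | Payment | End bal
1 | $3,929.59 | $86.45 | $617.21 | $3,398.83
2 | $3,398.83 | $86.45 | $736.12 | $2,749.16
3 | $2,749.16 | $86.45 | $855.03 | $1,980.58
4 | $1,980.58 | $86.45 | $973.94 | $1,093.09

$1,093.09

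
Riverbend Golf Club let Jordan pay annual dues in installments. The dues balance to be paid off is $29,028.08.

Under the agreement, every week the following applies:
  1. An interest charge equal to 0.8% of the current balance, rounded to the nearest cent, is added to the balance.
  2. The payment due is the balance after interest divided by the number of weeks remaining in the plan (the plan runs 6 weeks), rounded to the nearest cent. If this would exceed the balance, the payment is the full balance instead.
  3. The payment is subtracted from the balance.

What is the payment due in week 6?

$5,074.93

Week 1: opening $29,028.08; interest $232.22 → $29,260.30; payment $4,876.72; balance $24,383.58
Week 2: opening $24,383.58; interest $195.07 → $24,578.65; payment $4,915.73; balance $19,662.92
Week 3: opening $19,662.92; interest $157.30 → $19,820.22; payment $4,955.06; balance $14,865.16
Week 4: opening $14,865.16; interest $118.92 → $14,984.08; payment $4,994.69; balance $9,989.39
Week 5: opening $9,989.39; interest $79.92 → $10,069.31; payment $5,034.66; balance $5,034.65
Week 6: opening $5,034.65; interest $40.28 → $5,074.93; payment $5,074.93; balance $0.00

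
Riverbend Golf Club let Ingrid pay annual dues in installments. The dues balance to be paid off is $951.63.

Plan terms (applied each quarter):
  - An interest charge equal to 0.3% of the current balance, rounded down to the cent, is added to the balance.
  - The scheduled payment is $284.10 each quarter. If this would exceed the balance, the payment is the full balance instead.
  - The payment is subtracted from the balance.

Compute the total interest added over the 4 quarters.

# | Opening | Interest | Payment | End bal
1 | $951.63 | $2.85 | $284.10 | $670.38
2 | $670.38 | $2.01 | $284.10 | $388.29
3 | $388.29 | $1.16 | $284.10 | $105.35
4 | $105.35 | $0.31 | $105.66 | $0.00
Total interest: $2.85 + $2.01 + $1.16 + $0.31 = $6.33

$6.33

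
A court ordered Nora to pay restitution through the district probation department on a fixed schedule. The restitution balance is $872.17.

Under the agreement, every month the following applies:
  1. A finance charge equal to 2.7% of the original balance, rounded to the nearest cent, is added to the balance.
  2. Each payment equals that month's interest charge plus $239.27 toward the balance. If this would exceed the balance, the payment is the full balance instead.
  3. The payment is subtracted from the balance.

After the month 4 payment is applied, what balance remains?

$0.00

# | Opening | Interest | Payment | End bal
1 | $872.17 | $23.55 | $262.82 | $632.90
2 | $632.90 | $23.55 | $262.82 | $393.63
3 | $393.63 | $23.55 | $262.82 | $154.36
4 | $154.36 | $23.55 | $177.91 | $0.00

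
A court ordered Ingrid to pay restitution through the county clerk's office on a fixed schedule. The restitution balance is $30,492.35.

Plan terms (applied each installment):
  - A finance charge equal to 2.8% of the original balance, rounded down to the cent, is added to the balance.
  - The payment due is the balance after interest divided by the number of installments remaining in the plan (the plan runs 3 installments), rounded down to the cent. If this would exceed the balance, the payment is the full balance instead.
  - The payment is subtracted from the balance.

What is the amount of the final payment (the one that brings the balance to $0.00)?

Installment 1: opening $30,492.35; interest $853.78 → $31,346.13; payment $10,448.71; balance $20,897.42
Installment 2: opening $20,897.42; interest $853.78 → $21,751.20; payment $10,875.60; balance $10,875.60
Installment 3: opening $10,875.60; interest $853.78 → $11,729.38; payment $11,729.38; balance $0.00

$11,729.38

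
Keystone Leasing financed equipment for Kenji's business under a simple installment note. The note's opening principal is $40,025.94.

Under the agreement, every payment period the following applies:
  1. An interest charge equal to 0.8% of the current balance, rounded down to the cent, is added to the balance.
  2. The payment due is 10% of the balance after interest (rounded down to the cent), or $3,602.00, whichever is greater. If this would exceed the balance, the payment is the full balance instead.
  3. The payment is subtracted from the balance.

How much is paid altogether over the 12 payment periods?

$42,044.07

# | Opening | Interest | Payment | End bal
1 | $40,025.94 | $320.20 | $4,034.61 | $36,311.53
2 | $36,311.53 | $290.49 | $3,660.20 | $32,941.82
3 | $32,941.82 | $263.53 | $3,602.00 | $29,603.35
4 | $29,603.35 | $236.82 | $3,602.00 | $26,238.17
5 | $26,238.17 | $209.90 | $3,602.00 | $22,846.07
6 | $22,846.07 | $182.76 | $3,602.00 | $19,426.83
7 | $19,426.83 | $155.41 | $3,602.00 | $15,980.24
8 | $15,980.24 | $127.84 | $3,602.00 | $12,506.08
9 | $12,506.08 | $100.04 | $3,602.00 | $9,004.12
10 | $9,004.12 | $72.03 | $3,602.00 | $5,474.15
11 | $5,474.15 | $43.79 | $3,602.00 | $1,915.94
12 | $1,915.94 | $15.32 | $1,931.26 | $0.00
Total paid: $42,044.07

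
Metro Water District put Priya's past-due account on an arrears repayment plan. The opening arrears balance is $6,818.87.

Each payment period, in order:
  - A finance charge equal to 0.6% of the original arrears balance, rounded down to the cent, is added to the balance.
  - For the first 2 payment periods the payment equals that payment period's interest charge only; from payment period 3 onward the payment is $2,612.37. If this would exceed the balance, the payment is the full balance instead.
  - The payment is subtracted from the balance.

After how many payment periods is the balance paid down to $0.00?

5

Payment period 1: opening $6,818.87; interest $40.91 → $6,859.78; payment $40.91; balance $6,818.87
Payment period 2: opening $6,818.87; interest $40.91 → $6,859.78; payment $40.91; balance $6,818.87
Payment period 3: opening $6,818.87; interest $40.91 → $6,859.78; payment $2,612.37; balance $4,247.41
Payment period 4: opening $4,247.41; interest $40.91 → $4,288.32; payment $2,612.37; balance $1,675.95
Payment period 5: opening $1,675.95; interest $40.91 → $1,716.86; payment $1,716.86; balance $0.00
Balance reaches $0.00 in payment period 5.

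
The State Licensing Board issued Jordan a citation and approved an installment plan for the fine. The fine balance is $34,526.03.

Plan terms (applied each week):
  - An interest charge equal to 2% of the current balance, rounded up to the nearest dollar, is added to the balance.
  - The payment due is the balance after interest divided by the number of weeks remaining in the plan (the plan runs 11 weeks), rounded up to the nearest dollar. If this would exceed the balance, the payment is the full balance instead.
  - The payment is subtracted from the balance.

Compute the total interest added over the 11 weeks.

$4,437.00

# | Opening | Interest | Payment | End bal
1 | $34,526.03 | $691.00 | $3,202.00 | $32,015.03
2 | $32,015.03 | $641.00 | $3,266.00 | $29,390.03
3 | $29,390.03 | $588.00 | $3,331.00 | $26,647.03
4 | $26,647.03 | $533.00 | $3,398.00 | $23,782.03
5 | $23,782.03 | $476.00 | $3,466.00 | $20,792.03
6 | $20,792.03 | $416.00 | $3,535.00 | $17,673.03
7 | $17,673.03 | $354.00 | $3,606.00 | $14,421.03
8 | $14,421.03 | $289.00 | $3,678.00 | $11,032.03
9 | $11,032.03 | $221.00 | $3,752.00 | $7,501.03
10 | $7,501.03 | $151.00 | $3,827.00 | $3,825.03
11 | $3,825.03 | $77.00 | $3,902.03 | $0.00
Total interest: $691.00 + $641.00 + $588.00 + $533.00 + $476.00 + $416.00 + $354.00 + $289.00 + $221.00 + $151.00 + $77.00 = $4,437.00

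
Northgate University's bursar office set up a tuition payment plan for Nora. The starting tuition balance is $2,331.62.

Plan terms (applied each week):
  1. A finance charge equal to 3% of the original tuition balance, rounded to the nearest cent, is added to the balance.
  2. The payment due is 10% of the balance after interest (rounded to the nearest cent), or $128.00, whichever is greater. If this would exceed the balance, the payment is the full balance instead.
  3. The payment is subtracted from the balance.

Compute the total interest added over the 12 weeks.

$839.40

# | Opening | Interest | Payment | End bal
1 | $2,331.62 | $69.95 | $240.16 | $2,161.41
2 | $2,161.41 | $69.95 | $223.14 | $2,008.22
3 | $2,008.22 | $69.95 | $207.82 | $1,870.35
4 | $1,870.35 | $69.95 | $194.03 | $1,746.27
5 | $1,746.27 | $69.95 | $181.62 | $1,634.60
6 | $1,634.60 | $69.95 | $170.46 | $1,534.09
7 | $1,534.09 | $69.95 | $160.40 | $1,443.64
8 | $1,443.64 | $69.95 | $151.36 | $1,362.23
9 | $1,362.23 | $69.95 | $143.22 | $1,288.96
10 | $1,288.96 | $69.95 | $135.89 | $1,223.02
11 | $1,223.02 | $69.95 | $129.30 | $1,163.67
12 | $1,163.67 | $69.95 | $128.00 | $1,105.62
Total interest: $69.95 + $69.95 + $69.95 + $69.95 + $69.95 + $69.95 + $69.95 + $69.95 + $69.95 + $69.95 + $69.95 + $69.95 = $839.40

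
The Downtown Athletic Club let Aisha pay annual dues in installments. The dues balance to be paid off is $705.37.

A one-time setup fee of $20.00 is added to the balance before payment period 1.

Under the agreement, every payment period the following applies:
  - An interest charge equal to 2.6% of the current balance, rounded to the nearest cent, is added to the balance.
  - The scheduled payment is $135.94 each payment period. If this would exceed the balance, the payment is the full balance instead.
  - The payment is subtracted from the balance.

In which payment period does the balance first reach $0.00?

Payment period 1: opening $725.37; interest $18.86 → $744.23; payment $135.94; balance $608.29
Payment period 2: opening $608.29; interest $15.82 → $624.11; payment $135.94; balance $488.17
Payment period 3: opening $488.17; interest $12.69 → $500.86; payment $135.94; balance $364.92
Payment period 4: opening $364.92; interest $9.49 → $374.41; payment $135.94; balance $238.47
Payment period 5: opening $238.47; interest $6.20 → $244.67; payment $135.94; balance $108.73
Payment period 6: opening $108.73; interest $2.83 → $111.56; payment $111.56; balance $0.00
Balance reaches $0.00 in payment period 6.

6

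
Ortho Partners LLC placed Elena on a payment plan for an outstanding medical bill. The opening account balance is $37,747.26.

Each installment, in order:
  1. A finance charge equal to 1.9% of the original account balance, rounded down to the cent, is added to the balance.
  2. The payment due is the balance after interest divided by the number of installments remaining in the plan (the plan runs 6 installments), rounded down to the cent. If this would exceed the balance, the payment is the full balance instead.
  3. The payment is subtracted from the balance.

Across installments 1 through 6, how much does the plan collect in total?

$42,050.40

Installment 1: $37,747.26 +$717.19 interest = $38,464.45; pay $6,410.74 → $32,053.71
Installment 2: $32,053.71 +$717.19 interest = $32,770.90; pay $6,554.18 → $26,216.72
Installment 3: $26,216.72 +$717.19 interest = $26,933.91; pay $6,733.47 → $20,200.44
Installment 4: $20,200.44 +$717.19 interest = $20,917.63; pay $6,972.54 → $13,945.09
Installment 5: $13,945.09 +$717.19 interest = $14,662.28; pay $7,331.14 → $7,331.14
Installment 6: $7,331.14 +$717.19 interest = $8,048.33; pay $8,048.33 → $0.00
Total paid: $42,050.40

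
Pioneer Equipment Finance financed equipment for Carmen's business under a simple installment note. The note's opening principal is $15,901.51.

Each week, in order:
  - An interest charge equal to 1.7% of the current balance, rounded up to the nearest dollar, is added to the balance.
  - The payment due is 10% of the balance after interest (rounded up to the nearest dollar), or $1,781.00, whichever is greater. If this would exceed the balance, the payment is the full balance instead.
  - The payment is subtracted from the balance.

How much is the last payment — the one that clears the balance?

# | Opening | Interest | Payment | End bal
1 | $15,901.51 | $271.00 | $1,781.00 | $14,391.51
2 | $14,391.51 | $245.00 | $1,781.00 | $12,855.51
3 | $12,855.51 | $219.00 | $1,781.00 | $11,293.51
4 | $11,293.51 | $192.00 | $1,781.00 | $9,704.51
5 | $9,704.51 | $165.00 | $1,781.00 | $8,088.51
6 | $8,088.51 | $138.00 | $1,781.00 | $6,445.51
7 | $6,445.51 | $110.00 | $1,781.00 | $4,774.51
8 | $4,774.51 | $82.00 | $1,781.00 | $3,075.51
9 | $3,075.51 | $53.00 | $1,781.00 | $1,347.51
10 | $1,347.51 | $23.00 | $1,370.51 | $0.00

$1,370.51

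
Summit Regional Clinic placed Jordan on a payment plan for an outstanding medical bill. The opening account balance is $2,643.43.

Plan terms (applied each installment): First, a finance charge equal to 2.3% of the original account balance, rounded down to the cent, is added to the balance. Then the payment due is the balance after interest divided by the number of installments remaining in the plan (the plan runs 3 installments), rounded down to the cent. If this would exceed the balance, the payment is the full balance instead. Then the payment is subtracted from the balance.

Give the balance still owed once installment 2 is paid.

$931.81

Installment 1: opening $2,643.43; interest $60.79 → $2,704.22; payment $901.40; balance $1,802.82
Installment 2: opening $1,802.82; interest $60.79 → $1,863.61; payment $931.80; balance $931.81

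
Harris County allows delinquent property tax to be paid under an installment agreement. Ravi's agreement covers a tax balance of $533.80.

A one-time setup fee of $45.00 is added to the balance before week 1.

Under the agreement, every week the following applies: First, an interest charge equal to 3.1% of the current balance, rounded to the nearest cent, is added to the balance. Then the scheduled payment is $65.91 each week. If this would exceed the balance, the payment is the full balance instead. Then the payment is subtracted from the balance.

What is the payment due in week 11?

Week 1: opening $578.80; interest $17.94 → $596.74; payment $65.91; balance $530.83
Week 2: opening $530.83; interest $16.46 → $547.29; payment $65.91; balance $481.38
Week 3: opening $481.38; interest $14.92 → $496.30; payment $65.91; balance $430.39
Week 4: opening $430.39; interest $13.34 → $443.73; payment $65.91; balance $377.82
Week 5: opening $377.82; interest $11.71 → $389.53; payment $65.91; balance $323.62
Week 6: opening $323.62; interest $10.03 → $333.65; payment $65.91; balance $267.74
Week 7: opening $267.74; interest $8.30 → $276.04; payment $65.91; balance $210.13
Week 8: opening $210.13; interest $6.51 → $216.64; payment $65.91; balance $150.73
Week 9: opening $150.73; interest $4.67 → $155.40; payment $65.91; balance $89.49
Week 10: opening $89.49; interest $2.77 → $92.26; payment $65.91; balance $26.35
Week 11: opening $26.35; interest $0.82 → $27.17; payment $27.17; balance $0.00

$27.17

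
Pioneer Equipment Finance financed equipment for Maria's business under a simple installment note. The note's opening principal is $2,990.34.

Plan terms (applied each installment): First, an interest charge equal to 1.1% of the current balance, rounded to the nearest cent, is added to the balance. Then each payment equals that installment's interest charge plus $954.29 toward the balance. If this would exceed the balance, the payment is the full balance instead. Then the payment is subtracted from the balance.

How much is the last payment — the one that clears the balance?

$128.87

# | Opening | Interest | Payment | End bal
1 | $2,990.34 | $32.89 | $987.18 | $2,036.05
2 | $2,036.05 | $22.40 | $976.69 | $1,081.76
3 | $1,081.76 | $11.90 | $966.19 | $127.47
4 | $127.47 | $1.40 | $128.87 | $0.00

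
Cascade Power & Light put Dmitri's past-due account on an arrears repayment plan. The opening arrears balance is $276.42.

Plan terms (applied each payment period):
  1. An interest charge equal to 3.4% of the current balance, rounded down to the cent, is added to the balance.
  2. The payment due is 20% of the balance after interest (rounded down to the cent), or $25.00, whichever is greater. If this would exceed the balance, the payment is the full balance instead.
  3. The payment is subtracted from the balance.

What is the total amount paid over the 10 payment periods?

$320.39

Payment period 1: opening $276.42; interest $9.39 → $285.81; payment $57.16; balance $228.65
Payment period 2: opening $228.65; interest $7.77 → $236.42; payment $47.28; balance $189.14
Payment period 3: opening $189.14; interest $6.43 → $195.57; payment $39.11; balance $156.46
Payment period 4: opening $156.46; interest $5.31 → $161.77; payment $32.35; balance $129.42
Payment period 5: opening $129.42; interest $4.40 → $133.82; payment $26.76; balance $107.06
Payment period 6: opening $107.06; interest $3.64 → $110.70; payment $25.00; balance $85.70
Payment period 7: opening $85.70; interest $2.91 → $88.61; payment $25.00; balance $63.61
Payment period 8: opening $63.61; interest $2.16 → $65.77; payment $25.00; balance $40.77
Payment period 9: opening $40.77; interest $1.38 → $42.15; payment $25.00; balance $17.15
Payment period 10: opening $17.15; interest $0.58 → $17.73; payment $17.73; balance $0.00
Total paid: $320.39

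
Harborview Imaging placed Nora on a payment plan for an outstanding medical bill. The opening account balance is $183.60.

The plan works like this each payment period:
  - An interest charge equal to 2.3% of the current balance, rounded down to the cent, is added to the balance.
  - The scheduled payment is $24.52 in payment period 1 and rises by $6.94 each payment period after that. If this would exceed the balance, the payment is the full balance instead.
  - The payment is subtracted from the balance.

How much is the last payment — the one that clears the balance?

$6.43

Payment period 1: $183.60 +$4.22 interest = $187.82; pay $24.52 → $163.30
Payment period 2: $163.30 +$3.75 interest = $167.05; pay $31.46 → $135.59
Payment period 3: $135.59 +$3.11 interest = $138.70; pay $38.40 → $100.30
Payment period 4: $100.30 +$2.30 interest = $102.60; pay $45.34 → $57.26
Payment period 5: $57.26 +$1.31 interest = $58.57; pay $52.28 → $6.29
Payment period 6: $6.29 +$0.14 interest = $6.43; pay $6.43 → $0.00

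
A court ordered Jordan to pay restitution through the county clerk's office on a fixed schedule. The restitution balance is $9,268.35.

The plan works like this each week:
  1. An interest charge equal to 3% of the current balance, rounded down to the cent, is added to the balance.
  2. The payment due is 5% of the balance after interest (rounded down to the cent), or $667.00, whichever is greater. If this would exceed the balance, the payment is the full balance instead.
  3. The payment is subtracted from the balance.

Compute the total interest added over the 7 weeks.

Week 1: opening $9,268.35; interest $278.05 → $9,546.40; payment $667.00; balance $8,879.40
Week 2: opening $8,879.40; interest $266.38 → $9,145.78; payment $667.00; balance $8,478.78
Week 3: opening $8,478.78; interest $254.36 → $8,733.14; payment $667.00; balance $8,066.14
Week 4: opening $8,066.14; interest $241.98 → $8,308.12; payment $667.00; balance $7,641.12
Week 5: opening $7,641.12; interest $229.23 → $7,870.35; payment $667.00; balance $7,203.35
Week 6: opening $7,203.35; interest $216.10 → $7,419.45; payment $667.00; balance $6,752.45
Week 7: opening $6,752.45; interest $202.57 → $6,955.02; payment $667.00; balance $6,288.02
Total interest: $278.05 + $266.38 + $254.36 + $241.98 + $229.23 + $216.10 + $202.57 = $1,688.67

$1,688.67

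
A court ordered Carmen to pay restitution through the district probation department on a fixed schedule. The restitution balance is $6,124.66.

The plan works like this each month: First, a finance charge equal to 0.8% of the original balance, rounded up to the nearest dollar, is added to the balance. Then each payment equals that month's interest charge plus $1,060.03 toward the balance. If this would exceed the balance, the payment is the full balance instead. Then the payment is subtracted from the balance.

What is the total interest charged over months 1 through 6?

$294.00

Month 1: $6,124.66 +$49.00 interest = $6,173.66; pay $1,109.03 → $5,064.63
Month 2: $5,064.63 +$49.00 interest = $5,113.63; pay $1,109.03 → $4,004.60
Month 3: $4,004.60 +$49.00 interest = $4,053.60; pay $1,109.03 → $2,944.57
Month 4: $2,944.57 +$49.00 interest = $2,993.57; pay $1,109.03 → $1,884.54
Month 5: $1,884.54 +$49.00 interest = $1,933.54; pay $1,109.03 → $824.51
Month 6: $824.51 +$49.00 interest = $873.51; pay $873.51 → $0.00
Total interest: $49.00 + $49.00 + $49.00 + $49.00 + $49.00 + $49.00 = $294.00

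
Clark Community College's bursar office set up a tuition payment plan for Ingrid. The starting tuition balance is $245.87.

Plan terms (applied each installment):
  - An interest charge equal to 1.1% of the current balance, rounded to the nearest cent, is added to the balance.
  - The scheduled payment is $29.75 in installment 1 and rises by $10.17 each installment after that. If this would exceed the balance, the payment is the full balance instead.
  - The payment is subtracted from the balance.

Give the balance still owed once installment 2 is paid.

# | Opening | Interest | Payment | End bal
1 | $245.87 | $2.70 | $29.75 | $218.82
2 | $218.82 | $2.41 | $39.92 | $181.31

$181.31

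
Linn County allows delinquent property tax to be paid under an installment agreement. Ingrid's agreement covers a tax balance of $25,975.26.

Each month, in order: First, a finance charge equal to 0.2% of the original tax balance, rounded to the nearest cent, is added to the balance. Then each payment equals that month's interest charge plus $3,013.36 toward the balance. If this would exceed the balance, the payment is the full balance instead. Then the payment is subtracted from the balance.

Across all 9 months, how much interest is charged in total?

$467.55

Month 1: $25,975.26 +$51.95 interest = $26,027.21; pay $3,065.31 → $22,961.90
Month 2: $22,961.90 +$51.95 interest = $23,013.85; pay $3,065.31 → $19,948.54
Month 3: $19,948.54 +$51.95 interest = $20,000.49; pay $3,065.31 → $16,935.18
Month 4: $16,935.18 +$51.95 interest = $16,987.13; pay $3,065.31 → $13,921.82
Month 5: $13,921.82 +$51.95 interest = $13,973.77; pay $3,065.31 → $10,908.46
Month 6: $10,908.46 +$51.95 interest = $10,960.41; pay $3,065.31 → $7,895.10
Month 7: $7,895.10 +$51.95 interest = $7,947.05; pay $3,065.31 → $4,881.74
Month 8: $4,881.74 +$51.95 interest = $4,933.69; pay $3,065.31 → $1,868.38
Month 9: $1,868.38 +$51.95 interest = $1,920.33; pay $1,920.33 → $0.00
Total interest: $51.95 + $51.95 + $51.95 + $51.95 + $51.95 + $51.95 + $51.95 + $51.95 + $51.95 = $467.55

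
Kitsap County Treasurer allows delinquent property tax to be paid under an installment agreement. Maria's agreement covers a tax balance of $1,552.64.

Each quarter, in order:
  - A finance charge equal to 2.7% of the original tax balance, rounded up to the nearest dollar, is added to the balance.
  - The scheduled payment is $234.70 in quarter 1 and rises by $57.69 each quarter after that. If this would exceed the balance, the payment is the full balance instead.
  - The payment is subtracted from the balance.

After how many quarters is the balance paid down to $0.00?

6

Quarter 1: opening $1,552.64; interest $42.00 → $1,594.64; payment $234.70; balance $1,359.94
Quarter 2: opening $1,359.94; interest $42.00 → $1,401.94; payment $292.39; balance $1,109.55
Quarter 3: opening $1,109.55; interest $42.00 → $1,151.55; payment $350.08; balance $801.47
Quarter 4: opening $801.47; interest $42.00 → $843.47; payment $407.77; balance $435.70
Quarter 5: opening $435.70; interest $42.00 → $477.70; payment $465.46; balance $12.24
Quarter 6: opening $12.24; interest $42.00 → $54.24; payment $54.24; balance $0.00
Balance reaches $0.00 in quarter 6.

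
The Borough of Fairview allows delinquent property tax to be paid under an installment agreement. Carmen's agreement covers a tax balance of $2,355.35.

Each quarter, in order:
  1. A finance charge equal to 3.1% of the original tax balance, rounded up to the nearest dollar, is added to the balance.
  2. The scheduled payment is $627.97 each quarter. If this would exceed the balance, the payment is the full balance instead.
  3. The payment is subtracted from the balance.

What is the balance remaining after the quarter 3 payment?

Quarter 1: opening $2,355.35; interest $74.00 → $2,429.35; payment $627.97; balance $1,801.38
Quarter 2: opening $1,801.38; interest $74.00 → $1,875.38; payment $627.97; balance $1,247.41
Quarter 3: opening $1,247.41; interest $74.00 → $1,321.41; payment $627.97; balance $693.44

$693.44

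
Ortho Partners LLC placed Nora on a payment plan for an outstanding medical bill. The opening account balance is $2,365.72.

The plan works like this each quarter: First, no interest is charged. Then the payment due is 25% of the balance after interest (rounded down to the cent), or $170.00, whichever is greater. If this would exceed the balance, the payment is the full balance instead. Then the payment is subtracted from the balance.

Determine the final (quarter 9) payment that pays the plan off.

$51.40

Quarter 1: $2,365.72 − $591.43 → $1,774.29
Quarter 2: $1,774.29 − $443.57 → $1,330.72
Quarter 3: $1,330.72 − $332.68 → $998.04
Quarter 4: $998.04 − $249.51 → $748.53
Quarter 5: $748.53 − $187.13 → $561.40
Quarter 6: $561.40 − $170.00 → $391.40
Quarter 7: $391.40 − $170.00 → $221.40
Quarter 8: $221.40 − $170.00 → $51.40
Quarter 9: $51.40 − $51.40 → $0.00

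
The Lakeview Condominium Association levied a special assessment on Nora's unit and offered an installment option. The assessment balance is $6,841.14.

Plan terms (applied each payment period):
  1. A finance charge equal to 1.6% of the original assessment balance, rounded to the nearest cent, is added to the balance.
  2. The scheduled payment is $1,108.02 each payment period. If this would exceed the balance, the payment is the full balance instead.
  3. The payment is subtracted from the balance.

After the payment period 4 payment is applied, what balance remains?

$2,846.90

Payment period 1: $6,841.14 +$109.46 interest = $6,950.60; pay $1,108.02 → $5,842.58
Payment period 2: $5,842.58 +$109.46 interest = $5,952.04; pay $1,108.02 → $4,844.02
Payment period 3: $4,844.02 +$109.46 interest = $4,953.48; pay $1,108.02 → $3,845.46
Payment period 4: $3,845.46 +$109.46 interest = $3,954.92; pay $1,108.02 → $2,846.90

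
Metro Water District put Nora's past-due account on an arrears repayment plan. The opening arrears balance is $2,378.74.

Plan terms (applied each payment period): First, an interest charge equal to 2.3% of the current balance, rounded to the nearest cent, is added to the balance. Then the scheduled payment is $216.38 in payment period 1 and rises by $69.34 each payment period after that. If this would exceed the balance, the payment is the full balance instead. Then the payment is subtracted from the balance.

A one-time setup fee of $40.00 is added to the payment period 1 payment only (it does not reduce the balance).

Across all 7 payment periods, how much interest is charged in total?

$244.70

Payment period 1: $2,378.74 +$54.71 interest = $2,433.45; pay $216.38 (+ $40.00 fee) → $2,217.07
Payment period 2: $2,217.07 +$50.99 interest = $2,268.06; pay $285.72 → $1,982.34
Payment period 3: $1,982.34 +$45.59 interest = $2,027.93; pay $355.06 → $1,672.87
Payment period 4: $1,672.87 +$38.48 interest = $1,711.35; pay $424.40 → $1,286.95
Payment period 5: $1,286.95 +$29.60 interest = $1,316.55; pay $493.74 → $822.81
Payment period 6: $822.81 +$18.92 interest = $841.73; pay $563.08 → $278.65
Payment period 7: $278.65 +$6.41 interest = $285.06; pay $285.06 → $0.00
Total interest: $54.71 + $50.99 + $45.59 + $38.48 + $29.60 + $18.92 + $6.41 = $244.70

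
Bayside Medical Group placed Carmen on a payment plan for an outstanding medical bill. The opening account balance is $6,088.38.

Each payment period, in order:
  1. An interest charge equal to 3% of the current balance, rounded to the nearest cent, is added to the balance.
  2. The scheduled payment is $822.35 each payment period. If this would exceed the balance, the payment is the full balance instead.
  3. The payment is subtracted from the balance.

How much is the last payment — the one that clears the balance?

# | Opening | Interest | Payment | End bal
1 | $6,088.38 | $182.65 | $822.35 | $5,448.68
2 | $5,448.68 | $163.46 | $822.35 | $4,789.79
3 | $4,789.79 | $143.69 | $822.35 | $4,111.13
4 | $4,111.13 | $123.33 | $822.35 | $3,412.11
5 | $3,412.11 | $102.36 | $822.35 | $2,692.12
6 | $2,692.12 | $80.76 | $822.35 | $1,950.53
7 | $1,950.53 | $58.52 | $822.35 | $1,186.70
8 | $1,186.70 | $35.60 | $822.35 | $399.95
9 | $399.95 | $12.00 | $411.95 | $0.00

$411.95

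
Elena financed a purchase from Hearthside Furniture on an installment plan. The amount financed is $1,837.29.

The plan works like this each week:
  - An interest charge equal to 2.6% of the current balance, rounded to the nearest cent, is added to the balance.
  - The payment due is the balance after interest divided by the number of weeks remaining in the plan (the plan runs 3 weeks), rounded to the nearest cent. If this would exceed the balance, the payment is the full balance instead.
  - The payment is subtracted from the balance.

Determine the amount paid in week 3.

Week 1: opening $1,837.29; interest $47.77 → $1,885.06; payment $628.35; balance $1,256.71
Week 2: opening $1,256.71; interest $32.67 → $1,289.38; payment $644.69; balance $644.69
Week 3: opening $644.69; interest $16.76 → $661.45; payment $661.45; balance $0.00

$661.45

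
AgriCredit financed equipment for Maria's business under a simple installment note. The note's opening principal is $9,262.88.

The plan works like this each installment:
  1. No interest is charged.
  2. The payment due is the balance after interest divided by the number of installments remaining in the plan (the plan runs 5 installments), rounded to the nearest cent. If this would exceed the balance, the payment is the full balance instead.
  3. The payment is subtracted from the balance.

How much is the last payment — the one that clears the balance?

$1,852.57

Installment 1: opening $9,262.88; payment $1,852.58; balance $7,410.30
Installment 2: opening $7,410.30; payment $1,852.58; balance $5,557.72
Installment 3: opening $5,557.72; payment $1,852.57; balance $3,705.15
Installment 4: opening $3,705.15; payment $1,852.58; balance $1,852.57
Installment 5: opening $1,852.57; payment $1,852.57; balance $0.00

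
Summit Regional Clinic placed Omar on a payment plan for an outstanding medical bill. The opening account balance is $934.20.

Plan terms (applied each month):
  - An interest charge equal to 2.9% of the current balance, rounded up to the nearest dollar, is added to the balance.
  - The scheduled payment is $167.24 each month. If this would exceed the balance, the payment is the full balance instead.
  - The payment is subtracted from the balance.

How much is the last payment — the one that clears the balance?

$34.76

Month 1: $934.20 +$28.00 interest = $962.20; pay $167.24 → $794.96
Month 2: $794.96 +$24.00 interest = $818.96; pay $167.24 → $651.72
Month 3: $651.72 +$19.00 interest = $670.72; pay $167.24 → $503.48
Month 4: $503.48 +$15.00 interest = $518.48; pay $167.24 → $351.24
Month 5: $351.24 +$11.00 interest = $362.24; pay $167.24 → $195.00
Month 6: $195.00 +$6.00 interest = $201.00; pay $167.24 → $33.76
Month 7: $33.76 +$1.00 interest = $34.76; pay $34.76 → $0.00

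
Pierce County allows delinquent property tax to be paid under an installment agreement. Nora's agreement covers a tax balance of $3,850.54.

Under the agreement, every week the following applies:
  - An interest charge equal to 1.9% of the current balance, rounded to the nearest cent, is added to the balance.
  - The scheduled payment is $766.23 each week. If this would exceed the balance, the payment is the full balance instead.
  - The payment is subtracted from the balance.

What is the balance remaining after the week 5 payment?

$250.98

Week 1: opening $3,850.54; interest $73.16 → $3,923.70; payment $766.23; balance $3,157.47
Week 2: opening $3,157.47; interest $59.99 → $3,217.46; payment $766.23; balance $2,451.23
Week 3: opening $2,451.23; interest $46.57 → $2,497.80; payment $766.23; balance $1,731.57
Week 4: opening $1,731.57; interest $32.90 → $1,764.47; payment $766.23; balance $998.24
Week 5: opening $998.24; interest $18.97 → $1,017.21; payment $766.23; balance $250.98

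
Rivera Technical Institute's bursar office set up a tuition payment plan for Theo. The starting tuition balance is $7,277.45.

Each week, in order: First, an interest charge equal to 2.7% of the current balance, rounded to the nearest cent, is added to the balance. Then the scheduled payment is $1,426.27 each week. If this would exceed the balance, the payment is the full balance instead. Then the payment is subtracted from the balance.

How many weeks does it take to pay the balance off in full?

# | Opening | Interest | Payment | End bal
1 | $7,277.45 | $196.49 | $1,426.27 | $6,047.67
2 | $6,047.67 | $163.29 | $1,426.27 | $4,784.69
3 | $4,784.69 | $129.19 | $1,426.27 | $3,487.61
4 | $3,487.61 | $94.17 | $1,426.27 | $2,155.51
5 | $2,155.51 | $58.20 | $1,426.27 | $787.44
6 | $787.44 | $21.26 | $808.70 | $0.00
Balance reaches $0.00 in week 6.

6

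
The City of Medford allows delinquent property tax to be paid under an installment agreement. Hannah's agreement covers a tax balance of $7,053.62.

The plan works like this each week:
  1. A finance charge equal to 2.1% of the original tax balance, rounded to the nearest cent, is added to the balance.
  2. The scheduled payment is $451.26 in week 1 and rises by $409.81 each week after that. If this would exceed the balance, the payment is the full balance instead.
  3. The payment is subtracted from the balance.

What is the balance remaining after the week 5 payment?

Week 1: opening $7,053.62; interest $148.13 → $7,201.75; payment $451.26; balance $6,750.49
Week 2: opening $6,750.49; interest $148.13 → $6,898.62; payment $861.07; balance $6,037.55
Week 3: opening $6,037.55; interest $148.13 → $6,185.68; payment $1,270.88; balance $4,914.80
Week 4: opening $4,914.80; interest $148.13 → $5,062.93; payment $1,680.69; balance $3,382.24
Week 5: opening $3,382.24; interest $148.13 → $3,530.37; payment $2,090.50; balance $1,439.87

$1,439.87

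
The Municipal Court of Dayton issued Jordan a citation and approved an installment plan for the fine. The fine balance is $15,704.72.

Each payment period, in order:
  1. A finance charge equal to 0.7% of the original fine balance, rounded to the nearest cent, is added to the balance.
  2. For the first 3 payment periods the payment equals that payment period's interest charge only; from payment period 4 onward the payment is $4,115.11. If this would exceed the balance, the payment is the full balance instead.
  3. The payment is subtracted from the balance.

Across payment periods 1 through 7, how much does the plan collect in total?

$16,474.23

Payment period 1: $15,704.72 +$109.93 interest = $15,814.65; pay $109.93 → $15,704.72
Payment period 2: $15,704.72 +$109.93 interest = $15,814.65; pay $109.93 → $15,704.72
Payment period 3: $15,704.72 +$109.93 interest = $15,814.65; pay $109.93 → $15,704.72
Payment period 4: $15,704.72 +$109.93 interest = $15,814.65; pay $4,115.11 → $11,699.54
Payment period 5: $11,699.54 +$109.93 interest = $11,809.47; pay $4,115.11 → $7,694.36
Payment period 6: $7,694.36 +$109.93 interest = $7,804.29; pay $4,115.11 → $3,689.18
Payment period 7: $3,689.18 +$109.93 interest = $3,799.11; pay $3,799.11 → $0.00
Total paid: $16,474.23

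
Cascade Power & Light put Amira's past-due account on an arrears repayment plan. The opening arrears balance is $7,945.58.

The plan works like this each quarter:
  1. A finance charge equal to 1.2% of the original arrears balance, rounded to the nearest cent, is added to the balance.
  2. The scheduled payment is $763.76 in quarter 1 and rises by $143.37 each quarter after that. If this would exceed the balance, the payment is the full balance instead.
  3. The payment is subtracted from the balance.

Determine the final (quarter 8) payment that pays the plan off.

Quarter 1: opening $7,945.58; interest $95.35 → $8,040.93; payment $763.76; balance $7,277.17
Quarter 2: opening $7,277.17; interest $95.35 → $7,372.52; payment $907.13; balance $6,465.39
Quarter 3: opening $6,465.39; interest $95.35 → $6,560.74; payment $1,050.50; balance $5,510.24
Quarter 4: opening $5,510.24; interest $95.35 → $5,605.59; payment $1,193.87; balance $4,411.72
Quarter 5: opening $4,411.72; interest $95.35 → $4,507.07; payment $1,337.24; balance $3,169.83
Quarter 6: opening $3,169.83; interest $95.35 → $3,265.18; payment $1,480.61; balance $1,784.57
Quarter 7: opening $1,784.57; interest $95.35 → $1,879.92; payment $1,623.98; balance $255.94
Quarter 8: opening $255.94; interest $95.35 → $351.29; payment $351.29; balance $0.00

$351.29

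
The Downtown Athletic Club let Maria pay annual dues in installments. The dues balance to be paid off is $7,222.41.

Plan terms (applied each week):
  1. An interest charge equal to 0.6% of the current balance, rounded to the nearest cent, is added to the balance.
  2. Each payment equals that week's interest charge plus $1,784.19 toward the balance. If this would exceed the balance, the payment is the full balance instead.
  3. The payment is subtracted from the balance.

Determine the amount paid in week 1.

$1,827.52

# | Opening | Interest | Payment | End bal
1 | $7,222.41 | $43.33 | $1,827.52 | $5,438.22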